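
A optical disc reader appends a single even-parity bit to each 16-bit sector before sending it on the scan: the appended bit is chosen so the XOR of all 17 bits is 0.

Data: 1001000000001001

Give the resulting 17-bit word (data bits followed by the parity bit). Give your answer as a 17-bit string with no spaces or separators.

10010000000010010

XOR of the 16 data bits: 1⊕0⊕0⊕1⊕0⊕0⊕0⊕0⊕0⊕0⊕0⊕0⊕1⊕0⊕0⊕1 = 0
Parity bit = 0 (so all 17 bits XOR to 0).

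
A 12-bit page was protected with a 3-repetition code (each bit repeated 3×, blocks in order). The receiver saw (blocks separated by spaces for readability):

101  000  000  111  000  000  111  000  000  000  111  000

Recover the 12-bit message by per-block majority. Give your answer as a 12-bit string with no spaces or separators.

Block 1 (101): 2 ones → 1
Block 2 (000): 0 ones → 0
Block 3 (000): 0 ones → 0
Block 4 (111): 3 ones → 1
Block 5 (000): 0 ones → 0
Block 6 (000): 0 ones → 0
Block 7 (111): 3 ones → 1
Block 8 (000): 0 ones → 0
Block 9 (000): 0 ones → 0
Block 10 (000): 0 ones → 0
Block 11 (111): 3 ones → 1
Block 12 (000): 0 ones → 0

100100100010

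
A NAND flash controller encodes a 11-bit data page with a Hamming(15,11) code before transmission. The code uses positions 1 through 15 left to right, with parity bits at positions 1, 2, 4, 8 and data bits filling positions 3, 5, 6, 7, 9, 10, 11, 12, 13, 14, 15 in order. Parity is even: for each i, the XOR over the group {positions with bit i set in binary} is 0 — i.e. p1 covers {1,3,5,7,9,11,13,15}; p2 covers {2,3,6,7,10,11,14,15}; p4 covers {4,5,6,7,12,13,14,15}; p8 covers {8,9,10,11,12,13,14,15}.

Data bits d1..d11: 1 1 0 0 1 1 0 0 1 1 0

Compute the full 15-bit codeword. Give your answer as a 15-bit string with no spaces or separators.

Place data at non-parity positions: p1 p2 1 p4 1 0 0 p8 1 1 0 0 1 1 0
p1 (pos 1,3,5,7,9,11,13,15): XOR of data positions = 1⊕1⊕0⊕1⊕0⊕1⊕0 = 0
p2 (pos 2,3,6,7,10,11,14,15): XOR of data positions = 1⊕0⊕0⊕1⊕0⊕1⊕0 = 1
p4 (pos 4,5,6,7,12,13,14,15): XOR of data positions = 1⊕0⊕0⊕0⊕1⊕1⊕0 = 1
p8 (pos 8,9,10,11,12,13,14,15): XOR of data positions = 1⊕1⊕0⊕0⊕1⊕1⊕0 = 0
Codeword: 011110001100110

011110001100110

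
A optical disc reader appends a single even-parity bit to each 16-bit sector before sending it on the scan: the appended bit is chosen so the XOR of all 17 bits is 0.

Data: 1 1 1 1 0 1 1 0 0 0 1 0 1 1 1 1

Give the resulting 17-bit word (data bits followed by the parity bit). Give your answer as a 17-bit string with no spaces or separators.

11110110001011111

XOR of the 16 data bits: 1⊕1⊕1⊕1⊕0⊕1⊕1⊕0⊕0⊕0⊕1⊕0⊕1⊕1⊕1⊕1 = 1
Parity bit = 1 (so all 17 bits XOR to 0).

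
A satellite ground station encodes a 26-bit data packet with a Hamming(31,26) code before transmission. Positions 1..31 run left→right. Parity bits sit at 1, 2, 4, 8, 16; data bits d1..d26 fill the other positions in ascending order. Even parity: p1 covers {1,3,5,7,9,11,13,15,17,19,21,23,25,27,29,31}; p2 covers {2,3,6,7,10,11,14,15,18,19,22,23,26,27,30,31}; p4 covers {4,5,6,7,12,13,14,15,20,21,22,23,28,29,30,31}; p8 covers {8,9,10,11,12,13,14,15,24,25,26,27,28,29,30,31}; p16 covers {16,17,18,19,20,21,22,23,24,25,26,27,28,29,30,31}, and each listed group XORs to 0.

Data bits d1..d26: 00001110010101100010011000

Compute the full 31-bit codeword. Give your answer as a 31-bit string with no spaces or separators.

1101000111100100101100010011000

Place data at non-parity positions: p1 p2 0 p4 0 0 0 p8 1 1 1 0 0 1 0 p16 1 0 1 1 0 0 0 1 0 0 1 1 0 0 0
p1 (pos 1,3,5,7,9,11,13,15,17,19,21,23,25,27,29,31): XOR of data positions = 0⊕0⊕0⊕1⊕1⊕0⊕0⊕1⊕1⊕0⊕0⊕0⊕1⊕0⊕0 = 1
p2 (pos 2,3,6,7,10,11,14,15,18,19,22,23,26,27,30,31): XOR of data positions = 0⊕0⊕0⊕1⊕1⊕1⊕0⊕0⊕1⊕0⊕0⊕0⊕1⊕0⊕0 = 1
p4 (pos 4,5,6,7,12,13,14,15,20,21,22,23,28,29,30,31): XOR of data positions = 0⊕0⊕0⊕0⊕0⊕1⊕0⊕1⊕0⊕0⊕0⊕1⊕0⊕0⊕0 = 1
p8 (pos 8,9,10,11,12,13,14,15,24,25,26,27,28,29,30,31): XOR of data positions = 1⊕1⊕1⊕0⊕0⊕1⊕0⊕1⊕0⊕0⊕1⊕1⊕0⊕0⊕0 = 1
p16 (pos 16,17,18,19,20,21,22,23,24,25,26,27,28,29,30,31): XOR of data positions = 1⊕0⊕1⊕1⊕0⊕0⊕0⊕1⊕0⊕0⊕1⊕1⊕0⊕0⊕0 = 0
Codeword: 1101000111100100101100010011000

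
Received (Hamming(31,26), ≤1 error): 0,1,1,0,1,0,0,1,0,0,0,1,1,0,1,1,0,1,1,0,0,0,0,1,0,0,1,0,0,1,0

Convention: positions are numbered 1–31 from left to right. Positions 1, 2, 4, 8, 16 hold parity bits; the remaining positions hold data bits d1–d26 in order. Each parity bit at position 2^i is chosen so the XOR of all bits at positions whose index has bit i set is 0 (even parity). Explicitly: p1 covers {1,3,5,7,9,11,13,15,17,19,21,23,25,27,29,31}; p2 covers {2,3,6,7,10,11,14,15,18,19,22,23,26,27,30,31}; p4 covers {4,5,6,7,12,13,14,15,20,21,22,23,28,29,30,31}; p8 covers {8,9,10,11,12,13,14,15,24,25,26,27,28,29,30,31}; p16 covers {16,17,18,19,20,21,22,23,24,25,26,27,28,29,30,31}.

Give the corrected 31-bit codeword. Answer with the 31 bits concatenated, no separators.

0110100100011111011000010010010

s1 (pos 1,3,5,7,9,11,13,15,17,19,21,23,25,27,29,31): 0⊕1⊕1⊕0⊕0⊕0⊕1⊕1⊕0⊕1⊕0⊕0⊕0⊕1⊕0⊕0 = 0
s2 (pos 2,3,6,7,10,11,14,15,18,19,22,23,26,27,30,31): 1⊕1⊕0⊕0⊕0⊕0⊕0⊕1⊕1⊕1⊕0⊕0⊕0⊕1⊕1⊕0 = 1
s4 (pos 4,5,6,7,12,13,14,15,20,21,22,23,28,29,30,31): 0⊕1⊕0⊕0⊕1⊕1⊕0⊕1⊕0⊕0⊕0⊕0⊕0⊕0⊕1⊕0 = 1
s8 (pos 8,9,10,11,12,13,14,15,24,25,26,27,28,29,30,31): 1⊕0⊕0⊕0⊕1⊕1⊕0⊕1⊕1⊕0⊕0⊕1⊕0⊕0⊕1⊕0 = 1
s16 (pos 16,17,18,19,20,21,22,23,24,25,26,27,28,29,30,31): 1⊕0⊕1⊕1⊕0⊕0⊕0⊕0⊕1⊕0⊕0⊕1⊕0⊕0⊕1⊕0 = 0
Syndrome s16…s1 = 01110 → error at position 14.
Flip position 14: 0110100100011011011000010010010 → 0110100100011111011000010010010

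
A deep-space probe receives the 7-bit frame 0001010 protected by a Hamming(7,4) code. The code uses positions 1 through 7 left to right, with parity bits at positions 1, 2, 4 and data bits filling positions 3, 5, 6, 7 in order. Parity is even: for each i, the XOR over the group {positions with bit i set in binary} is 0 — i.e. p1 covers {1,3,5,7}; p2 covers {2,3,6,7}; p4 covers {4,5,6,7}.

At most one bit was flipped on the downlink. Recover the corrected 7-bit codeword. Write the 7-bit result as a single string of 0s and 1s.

s1 (pos 1,3,5,7): 0⊕0⊕0⊕0 = 0
s2 (pos 2,3,6,7): 0⊕0⊕1⊕0 = 1
s4 (pos 4,5,6,7): 1⊕0⊕1⊕0 = 0
Syndrome s4…s1 = 010 → error at position 2.
Flip position 2: 0001010 → 0101010

0101010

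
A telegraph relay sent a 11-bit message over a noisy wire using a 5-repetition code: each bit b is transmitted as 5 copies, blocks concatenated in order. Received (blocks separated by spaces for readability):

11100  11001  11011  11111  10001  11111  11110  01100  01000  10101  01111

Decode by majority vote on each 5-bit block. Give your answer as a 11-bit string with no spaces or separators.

11110110011

Block 1 (11100): 3 ones → 1
Block 2 (11001): 3 ones → 1
Block 3 (11011): 4 ones → 1
Block 4 (11111): 5 ones → 1
Block 5 (10001): 2 ones → 0
Block 6 (11111): 5 ones → 1
Block 7 (11110): 4 ones → 1
Block 8 (01100): 2 ones → 0
Block 9 (01000): 1 one → 0
Block 10 (10101): 3 ones → 1
Block 11 (01111): 4 ones → 1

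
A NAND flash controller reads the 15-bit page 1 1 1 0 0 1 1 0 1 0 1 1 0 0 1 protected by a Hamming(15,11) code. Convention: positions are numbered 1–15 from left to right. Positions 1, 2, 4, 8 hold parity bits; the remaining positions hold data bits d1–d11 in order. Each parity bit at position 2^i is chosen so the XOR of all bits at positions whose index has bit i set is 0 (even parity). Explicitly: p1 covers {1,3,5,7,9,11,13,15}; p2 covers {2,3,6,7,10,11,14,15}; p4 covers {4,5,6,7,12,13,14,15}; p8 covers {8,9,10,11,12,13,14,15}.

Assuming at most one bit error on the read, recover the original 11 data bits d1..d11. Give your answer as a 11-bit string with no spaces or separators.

s1 (pos 1,3,5,7,9,11,13,15): 1⊕1⊕0⊕1⊕1⊕1⊕0⊕1 = 0
s2 (pos 2,3,6,7,10,11,14,15): 1⊕1⊕1⊕1⊕0⊕1⊕0⊕1 = 0
s4 (pos 4,5,6,7,12,13,14,15): 0⊕0⊕1⊕1⊕1⊕0⊕0⊕1 = 0
s8 (pos 8,9,10,11,12,13,14,15): 0⊕1⊕0⊕1⊕1⊕0⊕0⊕1 = 0
Syndrome s8…s1 = 0000 → no error.
Read data bits from positions 3,5,6,7,9,10,11,12,13,14,15: 10111011001

10111011001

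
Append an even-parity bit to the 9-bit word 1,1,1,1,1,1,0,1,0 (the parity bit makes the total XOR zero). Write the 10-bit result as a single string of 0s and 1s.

XOR of the 9 data bits: 1⊕1⊕1⊕1⊕1⊕1⊕0⊕1⊕0 = 1
Parity bit = 1 (so all 10 bits XOR to 0).

1111110101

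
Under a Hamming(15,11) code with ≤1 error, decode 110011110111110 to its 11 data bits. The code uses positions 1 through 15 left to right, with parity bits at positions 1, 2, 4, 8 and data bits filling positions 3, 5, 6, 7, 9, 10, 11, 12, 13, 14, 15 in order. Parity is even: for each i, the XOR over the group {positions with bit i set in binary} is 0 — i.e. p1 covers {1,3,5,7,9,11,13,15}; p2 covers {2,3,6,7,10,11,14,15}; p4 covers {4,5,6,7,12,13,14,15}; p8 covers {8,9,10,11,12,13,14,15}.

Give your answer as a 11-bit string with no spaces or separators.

s1 (pos 1,3,5,7,9,11,13,15): 1⊕0⊕1⊕1⊕0⊕1⊕1⊕0 = 1
s2 (pos 2,3,6,7,10,11,14,15): 1⊕0⊕1⊕1⊕1⊕1⊕1⊕0 = 0
s4 (pos 4,5,6,7,12,13,14,15): 0⊕1⊕1⊕1⊕1⊕1⊕1⊕0 = 0
s8 (pos 8,9,10,11,12,13,14,15): 1⊕0⊕1⊕1⊕1⊕1⊕1⊕0 = 0
Syndrome s8…s1 = 0001 → error at position 1.
Flip position 1: 110011110111110 → 010011110111110
Read data bits from positions 3,5,6,7,9,10,11,12,13,14,15: 01110111110

01110111110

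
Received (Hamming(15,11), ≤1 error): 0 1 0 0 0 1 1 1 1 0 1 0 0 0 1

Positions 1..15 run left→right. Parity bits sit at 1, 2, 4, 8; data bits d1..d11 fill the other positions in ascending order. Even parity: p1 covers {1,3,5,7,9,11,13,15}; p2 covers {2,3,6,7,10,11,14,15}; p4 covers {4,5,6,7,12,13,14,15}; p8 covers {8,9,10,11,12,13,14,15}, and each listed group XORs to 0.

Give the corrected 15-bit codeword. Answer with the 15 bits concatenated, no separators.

010000111010001

s1 (pos 1,3,5,7,9,11,13,15): 0⊕0⊕0⊕1⊕1⊕1⊕0⊕1 = 0
s2 (pos 2,3,6,7,10,11,14,15): 1⊕0⊕1⊕1⊕0⊕1⊕0⊕1 = 1
s4 (pos 4,5,6,7,12,13,14,15): 0⊕0⊕1⊕1⊕0⊕0⊕0⊕1 = 1
s8 (pos 8,9,10,11,12,13,14,15): 1⊕1⊕0⊕1⊕0⊕0⊕0⊕1 = 0
Syndrome s8…s1 = 0110 → error at position 6.
Flip position 6: 010001111010001 → 010000111010001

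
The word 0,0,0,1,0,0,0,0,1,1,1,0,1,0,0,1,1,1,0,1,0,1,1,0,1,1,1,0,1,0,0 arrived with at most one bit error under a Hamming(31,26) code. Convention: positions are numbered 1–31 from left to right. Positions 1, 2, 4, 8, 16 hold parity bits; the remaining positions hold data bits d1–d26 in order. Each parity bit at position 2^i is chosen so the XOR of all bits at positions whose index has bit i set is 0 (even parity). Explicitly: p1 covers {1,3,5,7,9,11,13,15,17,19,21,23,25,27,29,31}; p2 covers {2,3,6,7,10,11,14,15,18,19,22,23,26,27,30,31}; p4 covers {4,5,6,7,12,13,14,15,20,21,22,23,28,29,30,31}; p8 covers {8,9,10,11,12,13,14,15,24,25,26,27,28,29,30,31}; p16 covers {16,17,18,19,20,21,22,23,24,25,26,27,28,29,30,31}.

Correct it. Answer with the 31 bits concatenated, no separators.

s1 (pos 1,3,5,7,9,11,13,15,17,19,21,23,25,27,29,31): 0⊕0⊕0⊕0⊕1⊕1⊕1⊕0⊕1⊕0⊕0⊕1⊕1⊕1⊕1⊕0 = 0
s2 (pos 2,3,6,7,10,11,14,15,18,19,22,23,26,27,30,31): 0⊕0⊕0⊕0⊕1⊕1⊕0⊕0⊕1⊕0⊕1⊕1⊕1⊕1⊕0⊕0 = 1
s4 (pos 4,5,6,7,12,13,14,15,20,21,22,23,28,29,30,31): 1⊕0⊕0⊕0⊕0⊕1⊕0⊕0⊕1⊕0⊕1⊕1⊕0⊕1⊕0⊕0 = 0
s8 (pos 8,9,10,11,12,13,14,15,24,25,26,27,28,29,30,31): 0⊕1⊕1⊕1⊕0⊕1⊕0⊕0⊕0⊕1⊕1⊕1⊕0⊕1⊕0⊕0 = 0
s16 (pos 16,17,18,19,20,21,22,23,24,25,26,27,28,29,30,31): 1⊕1⊕1⊕0⊕1⊕0⊕1⊕1⊕0⊕1⊕1⊕1⊕0⊕1⊕0⊕0 = 0
Syndrome s16…s1 = 00010 → error at position 2.
Flip position 2: 0001000011101001110101101110100 → 0101000011101001110101101110100

0101000011101001110101101110100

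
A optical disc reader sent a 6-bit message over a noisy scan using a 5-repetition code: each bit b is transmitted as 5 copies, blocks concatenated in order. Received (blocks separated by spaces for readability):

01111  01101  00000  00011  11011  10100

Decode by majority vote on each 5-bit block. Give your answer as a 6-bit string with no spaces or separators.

110010

Block 1 (01111): 4 ones → 1
Block 2 (01101): 3 ones → 1
Block 3 (00000): 0 ones → 0
Block 4 (00011): 2 ones → 0
Block 5 (11011): 4 ones → 1
Block 6 (10100): 2 ones → 0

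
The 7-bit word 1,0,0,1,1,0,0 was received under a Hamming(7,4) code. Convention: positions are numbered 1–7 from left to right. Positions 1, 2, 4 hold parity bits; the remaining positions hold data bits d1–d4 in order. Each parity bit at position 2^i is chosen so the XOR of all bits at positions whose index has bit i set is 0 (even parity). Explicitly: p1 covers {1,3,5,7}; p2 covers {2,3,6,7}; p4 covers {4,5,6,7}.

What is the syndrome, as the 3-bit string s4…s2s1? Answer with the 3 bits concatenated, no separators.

000

s1 (pos 1,3,5,7): 1⊕0⊕1⊕0 = 0
s2 (pos 2,3,6,7): 0⊕0⊕0⊕0 = 0
s4 (pos 4,5,6,7): 1⊕1⊕0⊕0 = 0
Syndrome s4…s1 = 000 → no error.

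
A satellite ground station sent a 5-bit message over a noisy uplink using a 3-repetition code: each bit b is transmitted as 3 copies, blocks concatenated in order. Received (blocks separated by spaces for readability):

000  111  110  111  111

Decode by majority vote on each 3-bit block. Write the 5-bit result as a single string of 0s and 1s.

Block 1 (000): 0 ones → 0
Block 2 (111): 3 ones → 1
Block 3 (110): 2 ones → 1
Block 4 (111): 3 ones → 1
Block 5 (111): 3 ones → 1

01111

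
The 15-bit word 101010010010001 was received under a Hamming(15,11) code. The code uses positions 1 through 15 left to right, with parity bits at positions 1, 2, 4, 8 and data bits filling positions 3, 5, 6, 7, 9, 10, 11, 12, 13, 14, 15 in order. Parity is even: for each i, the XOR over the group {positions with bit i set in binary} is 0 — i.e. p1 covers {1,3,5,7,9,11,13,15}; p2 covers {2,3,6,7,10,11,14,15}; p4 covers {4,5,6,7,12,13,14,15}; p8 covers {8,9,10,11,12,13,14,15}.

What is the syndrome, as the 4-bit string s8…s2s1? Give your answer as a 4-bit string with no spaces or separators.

s1 (pos 1,3,5,7,9,11,13,15): 1⊕1⊕1⊕0⊕0⊕1⊕0⊕1 = 1
s2 (pos 2,3,6,7,10,11,14,15): 0⊕1⊕0⊕0⊕0⊕1⊕0⊕1 = 1
s4 (pos 4,5,6,7,12,13,14,15): 0⊕1⊕0⊕0⊕0⊕0⊕0⊕1 = 0
s8 (pos 8,9,10,11,12,13,14,15): 1⊕0⊕0⊕1⊕0⊕0⊕0⊕1 = 1
Syndrome s8…s1 = 1011 → error at position 11.

1011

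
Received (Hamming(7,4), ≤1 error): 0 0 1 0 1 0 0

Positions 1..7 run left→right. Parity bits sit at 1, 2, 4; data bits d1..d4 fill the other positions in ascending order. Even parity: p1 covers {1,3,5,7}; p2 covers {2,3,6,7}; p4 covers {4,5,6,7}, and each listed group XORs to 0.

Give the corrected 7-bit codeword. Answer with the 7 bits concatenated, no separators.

s1 (pos 1,3,5,7): 0⊕1⊕1⊕0 = 0
s2 (pos 2,3,6,7): 0⊕1⊕0⊕0 = 1
s4 (pos 4,5,6,7): 0⊕1⊕0⊕0 = 1
Syndrome s4…s1 = 110 → error at position 6.
Flip position 6: 0010100 → 0010110

0010110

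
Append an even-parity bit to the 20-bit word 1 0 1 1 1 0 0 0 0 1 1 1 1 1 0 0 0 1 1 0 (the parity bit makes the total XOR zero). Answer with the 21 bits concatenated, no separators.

101110000111110001101

XOR of the 20 data bits: 1⊕0⊕1⊕1⊕1⊕0⊕0⊕0⊕0⊕1⊕1⊕1⊕1⊕1⊕0⊕0⊕0⊕1⊕1⊕0 = 1
Parity bit = 1 (so all 21 bits XOR to 0).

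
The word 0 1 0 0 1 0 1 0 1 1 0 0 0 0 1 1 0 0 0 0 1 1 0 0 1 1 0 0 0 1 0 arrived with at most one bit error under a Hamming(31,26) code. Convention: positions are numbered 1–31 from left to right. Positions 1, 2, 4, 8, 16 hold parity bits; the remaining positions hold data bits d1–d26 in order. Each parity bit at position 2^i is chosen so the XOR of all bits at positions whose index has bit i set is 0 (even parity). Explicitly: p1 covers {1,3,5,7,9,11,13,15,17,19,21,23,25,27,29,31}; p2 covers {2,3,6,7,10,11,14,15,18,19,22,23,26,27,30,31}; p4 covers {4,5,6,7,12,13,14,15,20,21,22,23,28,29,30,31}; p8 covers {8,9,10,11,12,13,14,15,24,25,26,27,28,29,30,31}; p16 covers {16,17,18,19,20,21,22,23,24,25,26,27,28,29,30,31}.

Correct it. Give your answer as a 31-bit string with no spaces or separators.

s1 (pos 1,3,5,7,9,11,13,15,17,19,21,23,25,27,29,31): 0⊕0⊕1⊕1⊕1⊕0⊕0⊕1⊕0⊕0⊕1⊕0⊕1⊕0⊕0⊕0 = 0
s2 (pos 2,3,6,7,10,11,14,15,18,19,22,23,26,27,30,31): 1⊕0⊕0⊕1⊕1⊕0⊕0⊕1⊕0⊕0⊕1⊕0⊕1⊕0⊕1⊕0 = 1
s4 (pos 4,5,6,7,12,13,14,15,20,21,22,23,28,29,30,31): 0⊕1⊕0⊕1⊕0⊕0⊕0⊕1⊕0⊕1⊕1⊕0⊕0⊕0⊕1⊕0 = 0
s8 (pos 8,9,10,11,12,13,14,15,24,25,26,27,28,29,30,31): 0⊕1⊕1⊕0⊕0⊕0⊕0⊕1⊕0⊕1⊕1⊕0⊕0⊕0⊕1⊕0 = 0
s16 (pos 16,17,18,19,20,21,22,23,24,25,26,27,28,29,30,31): 1⊕0⊕0⊕0⊕0⊕1⊕1⊕0⊕0⊕1⊕1⊕0⊕0⊕0⊕1⊕0 = 0
Syndrome s16…s1 = 00010 → error at position 2.
Flip position 2: 0100101011000011000011001100010 → 0000101011000011000011001100010

0000101011000011000011001100010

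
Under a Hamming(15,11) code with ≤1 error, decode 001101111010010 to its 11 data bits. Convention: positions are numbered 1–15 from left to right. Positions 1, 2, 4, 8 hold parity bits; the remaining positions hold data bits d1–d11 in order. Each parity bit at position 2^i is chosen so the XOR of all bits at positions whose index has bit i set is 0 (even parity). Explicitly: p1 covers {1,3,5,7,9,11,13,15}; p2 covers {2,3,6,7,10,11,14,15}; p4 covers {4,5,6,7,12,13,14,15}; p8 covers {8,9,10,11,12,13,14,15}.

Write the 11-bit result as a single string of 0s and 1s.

10111010010

s1 (pos 1,3,5,7,9,11,13,15): 0⊕1⊕0⊕1⊕1⊕1⊕0⊕0 = 0
s2 (pos 2,3,6,7,10,11,14,15): 0⊕1⊕1⊕1⊕0⊕1⊕1⊕0 = 1
s4 (pos 4,5,6,7,12,13,14,15): 1⊕0⊕1⊕1⊕0⊕0⊕1⊕0 = 0
s8 (pos 8,9,10,11,12,13,14,15): 1⊕1⊕0⊕1⊕0⊕0⊕1⊕0 = 0
Syndrome s8…s1 = 0010 → error at position 2.
Flip position 2: 001101111010010 → 011101111010010
Read data bits from positions 3,5,6,7,9,10,11,12,13,14,15: 10111010010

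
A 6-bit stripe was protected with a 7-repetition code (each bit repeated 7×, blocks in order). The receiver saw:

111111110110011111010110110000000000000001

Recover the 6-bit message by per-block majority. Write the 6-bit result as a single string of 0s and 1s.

Block 1 (1111111): 7 ones → 1
Block 2 (1011001): 4 ones → 1
Block 3 (1111010): 5 ones → 1
Block 4 (1101100): 4 ones → 1
Block 5 (0000000): 0 ones → 0
Block 6 (0000001): 1 one → 0

111100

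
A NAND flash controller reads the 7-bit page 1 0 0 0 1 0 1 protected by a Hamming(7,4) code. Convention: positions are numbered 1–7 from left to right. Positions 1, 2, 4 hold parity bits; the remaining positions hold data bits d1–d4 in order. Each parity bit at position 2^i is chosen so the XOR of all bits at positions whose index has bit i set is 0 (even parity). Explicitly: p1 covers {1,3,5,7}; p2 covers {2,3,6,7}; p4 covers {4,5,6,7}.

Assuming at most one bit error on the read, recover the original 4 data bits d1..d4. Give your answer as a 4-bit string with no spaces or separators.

s1 (pos 1,3,5,7): 1⊕0⊕1⊕1 = 1
s2 (pos 2,3,6,7): 0⊕0⊕0⊕1 = 1
s4 (pos 4,5,6,7): 0⊕1⊕0⊕1 = 0
Syndrome s4…s1 = 011 → error at position 3.
Flip position 3: 1000101 → 1010101
Read data bits from positions 3,5,6,7: 1101

1101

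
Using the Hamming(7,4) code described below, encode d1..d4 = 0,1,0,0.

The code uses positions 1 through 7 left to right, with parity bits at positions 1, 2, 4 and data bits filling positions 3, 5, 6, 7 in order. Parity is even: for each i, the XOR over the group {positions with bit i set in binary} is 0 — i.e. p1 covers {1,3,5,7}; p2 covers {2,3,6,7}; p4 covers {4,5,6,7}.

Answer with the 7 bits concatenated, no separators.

1001100

Place data at non-parity positions: p1 p2 0 p4 1 0 0
p1 (pos 1,3,5,7): XOR of data positions = 0⊕1⊕0 = 1
p2 (pos 2,3,6,7): XOR of data positions = 0⊕0⊕0 = 0
p4 (pos 4,5,6,7): XOR of data positions = 1⊕0⊕0 = 1
Codeword: 1001100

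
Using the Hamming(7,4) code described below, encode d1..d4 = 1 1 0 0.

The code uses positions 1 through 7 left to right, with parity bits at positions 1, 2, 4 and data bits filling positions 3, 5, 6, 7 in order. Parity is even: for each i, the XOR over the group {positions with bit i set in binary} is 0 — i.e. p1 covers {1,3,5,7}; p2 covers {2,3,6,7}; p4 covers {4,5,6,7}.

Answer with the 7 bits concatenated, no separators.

0111100

Place data at non-parity positions: p1 p2 1 p4 1 0 0
p1 (pos 1,3,5,7): XOR of data positions = 1⊕1⊕0 = 0
p2 (pos 2,3,6,7): XOR of data positions = 1⊕0⊕0 = 1
p4 (pos 4,5,6,7): XOR of data positions = 1⊕0⊕0 = 1
Codeword: 0111100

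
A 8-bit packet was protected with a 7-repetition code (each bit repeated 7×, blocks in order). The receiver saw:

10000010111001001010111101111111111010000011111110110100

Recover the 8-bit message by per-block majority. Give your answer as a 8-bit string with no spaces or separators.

01011010

Block 1 (1000001): 2 ones → 0
Block 2 (0111001): 4 ones → 1
Block 3 (0010101): 3 ones → 0
Block 4 (1110111): 6 ones → 1
Block 5 (1111111): 7 ones → 1
Block 6 (0100000): 1 one → 0
Block 7 (1111111): 7 ones → 1
Block 8 (0110100): 3 ones → 0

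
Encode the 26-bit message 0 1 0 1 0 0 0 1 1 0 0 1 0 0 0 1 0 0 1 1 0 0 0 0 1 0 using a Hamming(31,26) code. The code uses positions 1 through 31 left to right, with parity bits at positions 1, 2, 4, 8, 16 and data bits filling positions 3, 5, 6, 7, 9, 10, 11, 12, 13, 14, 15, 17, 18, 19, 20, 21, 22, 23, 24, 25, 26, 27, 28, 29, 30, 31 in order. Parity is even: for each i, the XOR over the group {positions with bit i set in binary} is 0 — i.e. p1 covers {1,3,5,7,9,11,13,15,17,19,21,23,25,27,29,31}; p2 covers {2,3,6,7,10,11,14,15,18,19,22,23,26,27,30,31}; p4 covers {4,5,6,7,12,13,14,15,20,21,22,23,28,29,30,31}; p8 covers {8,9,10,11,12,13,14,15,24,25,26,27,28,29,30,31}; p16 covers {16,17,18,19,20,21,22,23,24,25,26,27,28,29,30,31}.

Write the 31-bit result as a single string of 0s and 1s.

Place data at non-parity positions: p1 p2 0 p4 1 0 1 p8 0 0 0 1 1 0 0 p16 1 0 0 0 1 0 0 1 1 0 0 0 0 1 0
p1 (pos 1,3,5,7,9,11,13,15,17,19,21,23,25,27,29,31): XOR of data positions = 0⊕1⊕1⊕0⊕0⊕1⊕0⊕1⊕0⊕1⊕0⊕1⊕0⊕0⊕0 = 0
p2 (pos 2,3,6,7,10,11,14,15,18,19,22,23,26,27,30,31): XOR of data positions = 0⊕0⊕1⊕0⊕0⊕0⊕0⊕0⊕0⊕0⊕0⊕0⊕0⊕1⊕0 = 0
p4 (pos 4,5,6,7,12,13,14,15,20,21,22,23,28,29,30,31): XOR of data positions = 1⊕0⊕1⊕1⊕1⊕0⊕0⊕0⊕1⊕0⊕0⊕0⊕0⊕1⊕0 = 0
p8 (pos 8,9,10,11,12,13,14,15,24,25,26,27,28,29,30,31): XOR of data positions = 0⊕0⊕0⊕1⊕1⊕0⊕0⊕1⊕1⊕0⊕0⊕0⊕0⊕1⊕0 = 1
p16 (pos 16,17,18,19,20,21,22,23,24,25,26,27,28,29,30,31): XOR of data positions = 1⊕0⊕0⊕0⊕1⊕0⊕0⊕1⊕1⊕0⊕0⊕0⊕0⊕1⊕0 = 1
Codeword: 0000101100011001100010011000010

0000101100011001100010011000010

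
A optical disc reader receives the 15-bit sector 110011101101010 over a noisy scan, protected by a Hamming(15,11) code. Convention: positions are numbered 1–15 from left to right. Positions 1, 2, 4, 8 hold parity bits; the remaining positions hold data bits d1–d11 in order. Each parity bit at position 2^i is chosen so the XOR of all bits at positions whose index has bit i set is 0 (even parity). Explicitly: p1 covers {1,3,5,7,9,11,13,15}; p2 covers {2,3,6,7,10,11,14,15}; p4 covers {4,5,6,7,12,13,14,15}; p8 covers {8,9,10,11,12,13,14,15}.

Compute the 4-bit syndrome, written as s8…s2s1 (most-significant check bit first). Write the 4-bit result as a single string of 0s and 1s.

0110

s1 (pos 1,3,5,7,9,11,13,15): 1⊕0⊕1⊕1⊕1⊕0⊕0⊕0 = 0
s2 (pos 2,3,6,7,10,11,14,15): 1⊕0⊕1⊕1⊕1⊕0⊕1⊕0 = 1
s4 (pos 4,5,6,7,12,13,14,15): 0⊕1⊕1⊕1⊕1⊕0⊕1⊕0 = 1
s8 (pos 8,9,10,11,12,13,14,15): 0⊕1⊕1⊕0⊕1⊕0⊕1⊕0 = 0
Syndrome s8…s1 = 0110 → error at position 6.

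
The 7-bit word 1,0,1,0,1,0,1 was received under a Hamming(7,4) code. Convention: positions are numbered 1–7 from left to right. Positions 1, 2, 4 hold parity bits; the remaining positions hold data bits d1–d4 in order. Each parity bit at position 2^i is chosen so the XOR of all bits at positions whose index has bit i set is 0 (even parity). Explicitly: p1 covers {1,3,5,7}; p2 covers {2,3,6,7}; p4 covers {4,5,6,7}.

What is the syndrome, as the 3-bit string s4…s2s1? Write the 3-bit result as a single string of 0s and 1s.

000

s1 (pos 1,3,5,7): 1⊕1⊕1⊕1 = 0
s2 (pos 2,3,6,7): 0⊕1⊕0⊕1 = 0
s4 (pos 4,5,6,7): 0⊕1⊕0⊕1 = 0
Syndrome s4…s1 = 000 → no error.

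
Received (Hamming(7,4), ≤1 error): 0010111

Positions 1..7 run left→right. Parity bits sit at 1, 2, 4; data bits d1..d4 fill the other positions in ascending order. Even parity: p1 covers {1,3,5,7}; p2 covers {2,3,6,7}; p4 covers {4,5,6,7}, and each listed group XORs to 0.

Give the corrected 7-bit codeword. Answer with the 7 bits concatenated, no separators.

0010110

s1 (pos 1,3,5,7): 0⊕1⊕1⊕1 = 1
s2 (pos 2,3,6,7): 0⊕1⊕1⊕1 = 1
s4 (pos 4,5,6,7): 0⊕1⊕1⊕1 = 1
Syndrome s4…s1 = 111 → error at position 7.
Flip position 7: 0010111 → 0010110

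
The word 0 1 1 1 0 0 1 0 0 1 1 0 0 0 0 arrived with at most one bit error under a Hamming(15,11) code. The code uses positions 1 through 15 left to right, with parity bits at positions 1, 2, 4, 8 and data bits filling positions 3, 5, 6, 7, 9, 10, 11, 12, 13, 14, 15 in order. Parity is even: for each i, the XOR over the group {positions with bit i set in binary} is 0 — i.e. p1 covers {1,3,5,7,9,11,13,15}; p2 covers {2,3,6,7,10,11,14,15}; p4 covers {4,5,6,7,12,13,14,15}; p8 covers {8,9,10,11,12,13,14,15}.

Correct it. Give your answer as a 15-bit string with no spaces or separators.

010100100110000

s1 (pos 1,3,5,7,9,11,13,15): 0⊕1⊕0⊕1⊕0⊕1⊕0⊕0 = 1
s2 (pos 2,3,6,7,10,11,14,15): 1⊕1⊕0⊕1⊕1⊕1⊕0⊕0 = 1
s4 (pos 4,5,6,7,12,13,14,15): 1⊕0⊕0⊕1⊕0⊕0⊕0⊕0 = 0
s8 (pos 8,9,10,11,12,13,14,15): 0⊕0⊕1⊕1⊕0⊕0⊕0⊕0 = 0
Syndrome s8…s1 = 0011 → error at position 3.
Flip position 3: 011100100110000 → 010100100110000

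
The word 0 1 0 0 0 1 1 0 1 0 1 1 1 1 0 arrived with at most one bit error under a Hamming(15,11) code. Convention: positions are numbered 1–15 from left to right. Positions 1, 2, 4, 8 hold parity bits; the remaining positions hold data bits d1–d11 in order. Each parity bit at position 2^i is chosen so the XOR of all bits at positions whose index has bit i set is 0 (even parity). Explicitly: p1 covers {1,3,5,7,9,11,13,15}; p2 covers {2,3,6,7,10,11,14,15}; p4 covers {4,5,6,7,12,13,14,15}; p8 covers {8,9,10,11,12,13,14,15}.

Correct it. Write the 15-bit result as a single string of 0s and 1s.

s1 (pos 1,3,5,7,9,11,13,15): 0⊕0⊕0⊕1⊕1⊕1⊕1⊕0 = 0
s2 (pos 2,3,6,7,10,11,14,15): 1⊕0⊕1⊕1⊕0⊕1⊕1⊕0 = 1
s4 (pos 4,5,6,7,12,13,14,15): 0⊕0⊕1⊕1⊕1⊕1⊕1⊕0 = 1
s8 (pos 8,9,10,11,12,13,14,15): 0⊕1⊕0⊕1⊕1⊕1⊕1⊕0 = 1
Syndrome s8…s1 = 1110 → error at position 14.
Flip position 14: 010001101011110 → 010001101011100

010001101011100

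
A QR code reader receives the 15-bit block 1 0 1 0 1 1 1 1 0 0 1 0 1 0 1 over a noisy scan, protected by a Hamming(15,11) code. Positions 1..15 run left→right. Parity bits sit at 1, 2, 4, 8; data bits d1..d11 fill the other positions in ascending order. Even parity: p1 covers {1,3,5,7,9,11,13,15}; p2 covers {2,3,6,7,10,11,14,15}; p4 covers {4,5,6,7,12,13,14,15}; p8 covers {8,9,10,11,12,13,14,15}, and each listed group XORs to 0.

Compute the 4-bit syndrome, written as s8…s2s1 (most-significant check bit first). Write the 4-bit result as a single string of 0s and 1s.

0111

s1 (pos 1,3,5,7,9,11,13,15): 1⊕1⊕1⊕1⊕0⊕1⊕1⊕1 = 1
s2 (pos 2,3,6,7,10,11,14,15): 0⊕1⊕1⊕1⊕0⊕1⊕0⊕1 = 1
s4 (pos 4,5,6,7,12,13,14,15): 0⊕1⊕1⊕1⊕0⊕1⊕0⊕1 = 1
s8 (pos 8,9,10,11,12,13,14,15): 1⊕0⊕0⊕1⊕0⊕1⊕0⊕1 = 0
Syndrome s8…s1 = 0111 → error at position 7.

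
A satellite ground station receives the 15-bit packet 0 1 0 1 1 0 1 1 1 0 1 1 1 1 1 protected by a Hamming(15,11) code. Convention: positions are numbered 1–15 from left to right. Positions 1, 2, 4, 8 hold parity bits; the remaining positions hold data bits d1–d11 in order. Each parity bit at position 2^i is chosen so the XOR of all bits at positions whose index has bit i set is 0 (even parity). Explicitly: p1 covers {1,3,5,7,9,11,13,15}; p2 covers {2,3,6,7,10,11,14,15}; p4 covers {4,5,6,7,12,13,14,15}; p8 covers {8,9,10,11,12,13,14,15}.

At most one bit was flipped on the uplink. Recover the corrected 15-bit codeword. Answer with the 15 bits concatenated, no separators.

s1 (pos 1,3,5,7,9,11,13,15): 0⊕0⊕1⊕1⊕1⊕1⊕1⊕1 = 0
s2 (pos 2,3,6,7,10,11,14,15): 1⊕0⊕0⊕1⊕0⊕1⊕1⊕1 = 1
s4 (pos 4,5,6,7,12,13,14,15): 1⊕1⊕0⊕1⊕1⊕1⊕1⊕1 = 1
s8 (pos 8,9,10,11,12,13,14,15): 1⊕1⊕0⊕1⊕1⊕1⊕1⊕1 = 1
Syndrome s8…s1 = 1110 → error at position 14.
Flip position 14: 010110111011111 → 010110111011101

010110111011101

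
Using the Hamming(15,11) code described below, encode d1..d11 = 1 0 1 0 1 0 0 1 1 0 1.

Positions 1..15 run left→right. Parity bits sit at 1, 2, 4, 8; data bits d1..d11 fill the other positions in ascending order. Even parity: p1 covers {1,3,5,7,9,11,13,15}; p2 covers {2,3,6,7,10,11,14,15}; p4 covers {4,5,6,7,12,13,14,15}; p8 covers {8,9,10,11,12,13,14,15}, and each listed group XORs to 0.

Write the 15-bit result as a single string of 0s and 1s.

Place data at non-parity positions: p1 p2 1 p4 0 1 0 p8 1 0 0 1 1 0 1
p1 (pos 1,3,5,7,9,11,13,15): XOR of data positions = 1⊕0⊕0⊕1⊕0⊕1⊕1 = 0
p2 (pos 2,3,6,7,10,11,14,15): XOR of data positions = 1⊕1⊕0⊕0⊕0⊕0⊕1 = 1
p4 (pos 4,5,6,7,12,13,14,15): XOR of data positions = 0⊕1⊕0⊕1⊕1⊕0⊕1 = 0
p8 (pos 8,9,10,11,12,13,14,15): XOR of data positions = 1⊕0⊕0⊕1⊕1⊕0⊕1 = 0
Codeword: 011001001001101

011001001001101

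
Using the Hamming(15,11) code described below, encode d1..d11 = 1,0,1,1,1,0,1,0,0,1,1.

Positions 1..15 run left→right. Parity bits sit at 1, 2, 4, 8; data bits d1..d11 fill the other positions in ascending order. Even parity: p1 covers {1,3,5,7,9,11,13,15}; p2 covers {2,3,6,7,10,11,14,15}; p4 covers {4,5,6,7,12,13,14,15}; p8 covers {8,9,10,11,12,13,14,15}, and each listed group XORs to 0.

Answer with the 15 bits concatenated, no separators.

101001101010011

Place data at non-parity positions: p1 p2 1 p4 0 1 1 p8 1 0 1 0 0 1 1
p1 (pos 1,3,5,7,9,11,13,15): XOR of data positions = 1⊕0⊕1⊕1⊕1⊕0⊕1 = 1
p2 (pos 2,3,6,7,10,11,14,15): XOR of data positions = 1⊕1⊕1⊕0⊕1⊕1⊕1 = 0
p4 (pos 4,5,6,7,12,13,14,15): XOR of data positions = 0⊕1⊕1⊕0⊕0⊕1⊕1 = 0
p8 (pos 8,9,10,11,12,13,14,15): XOR of data positions = 1⊕0⊕1⊕0⊕0⊕1⊕1 = 0
Codeword: 101001101010011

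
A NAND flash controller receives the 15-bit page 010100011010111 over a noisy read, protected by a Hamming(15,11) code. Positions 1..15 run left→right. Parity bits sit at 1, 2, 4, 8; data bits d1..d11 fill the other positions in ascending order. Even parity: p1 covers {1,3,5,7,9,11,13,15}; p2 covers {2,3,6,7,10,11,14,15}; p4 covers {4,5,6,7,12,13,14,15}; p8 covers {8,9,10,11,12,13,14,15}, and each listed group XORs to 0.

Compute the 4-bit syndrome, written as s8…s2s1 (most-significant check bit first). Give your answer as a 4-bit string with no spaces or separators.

s1 (pos 1,3,5,7,9,11,13,15): 0⊕0⊕0⊕0⊕1⊕1⊕1⊕1 = 0
s2 (pos 2,3,6,7,10,11,14,15): 1⊕0⊕0⊕0⊕0⊕1⊕1⊕1 = 0
s4 (pos 4,5,6,7,12,13,14,15): 1⊕0⊕0⊕0⊕0⊕1⊕1⊕1 = 0
s8 (pos 8,9,10,11,12,13,14,15): 1⊕1⊕0⊕1⊕0⊕1⊕1⊕1 = 0
Syndrome s8…s1 = 0000 → no error.

0000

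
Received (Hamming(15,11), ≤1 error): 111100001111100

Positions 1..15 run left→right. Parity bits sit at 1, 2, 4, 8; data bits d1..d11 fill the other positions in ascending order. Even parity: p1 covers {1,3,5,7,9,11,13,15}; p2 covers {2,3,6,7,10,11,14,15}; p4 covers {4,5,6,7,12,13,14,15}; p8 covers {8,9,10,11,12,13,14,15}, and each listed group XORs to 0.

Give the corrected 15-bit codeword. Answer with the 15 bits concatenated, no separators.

s1 (pos 1,3,5,7,9,11,13,15): 1⊕1⊕0⊕0⊕1⊕1⊕1⊕0 = 1
s2 (pos 2,3,6,7,10,11,14,15): 1⊕1⊕0⊕0⊕1⊕1⊕0⊕0 = 0
s4 (pos 4,5,6,7,12,13,14,15): 1⊕0⊕0⊕0⊕1⊕1⊕0⊕0 = 1
s8 (pos 8,9,10,11,12,13,14,15): 0⊕1⊕1⊕1⊕1⊕1⊕0⊕0 = 1
Syndrome s8…s1 = 1101 → error at position 13.
Flip position 13: 111100001111100 → 111100001111000

111100001111000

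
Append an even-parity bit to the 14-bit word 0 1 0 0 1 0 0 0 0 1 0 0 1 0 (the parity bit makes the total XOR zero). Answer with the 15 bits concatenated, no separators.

010010000100100

XOR of the 14 data bits: 0⊕1⊕0⊕0⊕1⊕0⊕0⊕0⊕0⊕1⊕0⊕0⊕1⊕0 = 0
Parity bit = 0 (so all 15 bits XOR to 0).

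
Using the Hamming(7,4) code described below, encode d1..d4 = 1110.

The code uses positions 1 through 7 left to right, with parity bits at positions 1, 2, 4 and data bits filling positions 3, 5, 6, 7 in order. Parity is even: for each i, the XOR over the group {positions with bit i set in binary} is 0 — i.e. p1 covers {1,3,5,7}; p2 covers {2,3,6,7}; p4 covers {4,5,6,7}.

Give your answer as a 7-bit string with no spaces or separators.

Place data at non-parity positions: p1 p2 1 p4 1 1 0
p1 (pos 1,3,5,7): XOR of data positions = 1⊕1⊕0 = 0
p2 (pos 2,3,6,7): XOR of data positions = 1⊕1⊕0 = 0
p4 (pos 4,5,6,7): XOR of data positions = 1⊕1⊕0 = 0
Codeword: 0010110

0010110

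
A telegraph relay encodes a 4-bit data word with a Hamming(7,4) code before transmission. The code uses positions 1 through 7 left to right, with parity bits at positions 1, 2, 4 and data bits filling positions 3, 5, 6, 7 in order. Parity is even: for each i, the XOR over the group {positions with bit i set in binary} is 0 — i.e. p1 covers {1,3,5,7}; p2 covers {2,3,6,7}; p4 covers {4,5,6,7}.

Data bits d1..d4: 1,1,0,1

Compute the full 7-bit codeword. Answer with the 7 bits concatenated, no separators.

1010101

Place data at non-parity positions: p1 p2 1 p4 1 0 1
p1 (pos 1,3,5,7): XOR of data positions = 1⊕1⊕1 = 1
p2 (pos 2,3,6,7): XOR of data positions = 1⊕0⊕1 = 0
p4 (pos 4,5,6,7): XOR of data positions = 1⊕0⊕1 = 0
Codeword: 1010101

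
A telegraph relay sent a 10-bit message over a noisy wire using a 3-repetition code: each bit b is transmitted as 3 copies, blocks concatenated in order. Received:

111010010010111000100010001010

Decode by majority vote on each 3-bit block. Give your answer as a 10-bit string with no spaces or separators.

Block 1 (111): 3 ones → 1
Block 2 (010): 1 one → 0
Block 3 (010): 1 one → 0
Block 4 (010): 1 one → 0
Block 5 (111): 3 ones → 1
Block 6 (000): 0 ones → 0
Block 7 (100): 1 one → 0
Block 8 (010): 1 one → 0
Block 9 (001): 1 one → 0
Block 10 (010): 1 one → 0

1000100000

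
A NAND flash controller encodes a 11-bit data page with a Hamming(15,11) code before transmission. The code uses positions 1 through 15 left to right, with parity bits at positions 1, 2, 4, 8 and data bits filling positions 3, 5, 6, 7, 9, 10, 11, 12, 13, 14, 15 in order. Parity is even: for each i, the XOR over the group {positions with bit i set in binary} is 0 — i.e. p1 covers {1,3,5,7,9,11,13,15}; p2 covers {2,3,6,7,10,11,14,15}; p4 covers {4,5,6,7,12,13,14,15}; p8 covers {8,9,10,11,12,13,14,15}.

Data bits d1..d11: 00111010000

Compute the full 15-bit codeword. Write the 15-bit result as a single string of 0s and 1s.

110001101010000

Place data at non-parity positions: p1 p2 0 p4 0 1 1 p8 1 0 1 0 0 0 0
p1 (pos 1,3,5,7,9,11,13,15): XOR of data positions = 0⊕0⊕1⊕1⊕1⊕0⊕0 = 1
p2 (pos 2,3,6,7,10,11,14,15): XOR of data positions = 0⊕1⊕1⊕0⊕1⊕0⊕0 = 1
p4 (pos 4,5,6,7,12,13,14,15): XOR of data positions = 0⊕1⊕1⊕0⊕0⊕0⊕0 = 0
p8 (pos 8,9,10,11,12,13,14,15): XOR of data positions = 1⊕0⊕1⊕0⊕0⊕0⊕0 = 0
Codeword: 110001101010000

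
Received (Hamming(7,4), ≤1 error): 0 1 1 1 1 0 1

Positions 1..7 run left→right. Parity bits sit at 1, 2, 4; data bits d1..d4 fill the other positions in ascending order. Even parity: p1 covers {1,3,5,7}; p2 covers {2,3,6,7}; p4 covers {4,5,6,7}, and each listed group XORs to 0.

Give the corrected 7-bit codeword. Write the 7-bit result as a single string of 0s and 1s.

0111100

s1 (pos 1,3,5,7): 0⊕1⊕1⊕1 = 1
s2 (pos 2,3,6,7): 1⊕1⊕0⊕1 = 1
s4 (pos 4,5,6,7): 1⊕1⊕0⊕1 = 1
Syndrome s4…s1 = 111 → error at position 7.
Flip position 7: 0111101 → 0111100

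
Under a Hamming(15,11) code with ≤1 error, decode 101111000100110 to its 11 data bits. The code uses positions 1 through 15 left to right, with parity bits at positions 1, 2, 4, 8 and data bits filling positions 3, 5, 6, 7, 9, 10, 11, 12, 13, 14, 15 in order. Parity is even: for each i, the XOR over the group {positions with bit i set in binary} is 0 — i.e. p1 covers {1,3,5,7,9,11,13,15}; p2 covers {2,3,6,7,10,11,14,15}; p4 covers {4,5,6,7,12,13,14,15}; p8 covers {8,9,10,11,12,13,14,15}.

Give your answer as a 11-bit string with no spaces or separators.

11100101110

s1 (pos 1,3,5,7,9,11,13,15): 1⊕1⊕1⊕0⊕0⊕0⊕1⊕0 = 0
s2 (pos 2,3,6,7,10,11,14,15): 0⊕1⊕1⊕0⊕1⊕0⊕1⊕0 = 0
s4 (pos 4,5,6,7,12,13,14,15): 1⊕1⊕1⊕0⊕0⊕1⊕1⊕0 = 1
s8 (pos 8,9,10,11,12,13,14,15): 0⊕0⊕1⊕0⊕0⊕1⊕1⊕0 = 1
Syndrome s8…s1 = 1100 → error at position 12.
Flip position 12: 101111000100110 → 101111000101110
Read data bits from positions 3,5,6,7,9,10,11,12,13,14,15: 11100101110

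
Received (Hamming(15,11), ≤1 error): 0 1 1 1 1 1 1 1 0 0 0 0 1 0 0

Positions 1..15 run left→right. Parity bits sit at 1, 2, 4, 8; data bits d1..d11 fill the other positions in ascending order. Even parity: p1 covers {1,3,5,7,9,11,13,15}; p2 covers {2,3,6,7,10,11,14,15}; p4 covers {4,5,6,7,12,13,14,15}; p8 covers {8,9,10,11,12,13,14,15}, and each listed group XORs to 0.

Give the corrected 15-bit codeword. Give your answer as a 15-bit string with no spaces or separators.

011011110000100

s1 (pos 1,3,5,7,9,11,13,15): 0⊕1⊕1⊕1⊕0⊕0⊕1⊕0 = 0
s2 (pos 2,3,6,7,10,11,14,15): 1⊕1⊕1⊕1⊕0⊕0⊕0⊕0 = 0
s4 (pos 4,5,6,7,12,13,14,15): 1⊕1⊕1⊕1⊕0⊕1⊕0⊕0 = 1
s8 (pos 8,9,10,11,12,13,14,15): 1⊕0⊕0⊕0⊕0⊕1⊕0⊕0 = 0
Syndrome s8…s1 = 0100 → error at position 4.
Flip position 4: 011111110000100 → 011011110000100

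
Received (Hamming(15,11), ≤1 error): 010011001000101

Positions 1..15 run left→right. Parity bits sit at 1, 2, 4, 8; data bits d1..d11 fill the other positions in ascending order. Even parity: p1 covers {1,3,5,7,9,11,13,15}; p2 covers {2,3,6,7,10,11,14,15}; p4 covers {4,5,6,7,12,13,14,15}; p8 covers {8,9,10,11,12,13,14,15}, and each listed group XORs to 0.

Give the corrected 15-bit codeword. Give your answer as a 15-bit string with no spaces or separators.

010011001100101

s1 (pos 1,3,5,7,9,11,13,15): 0⊕0⊕1⊕0⊕1⊕0⊕1⊕1 = 0
s2 (pos 2,3,6,7,10,11,14,15): 1⊕0⊕1⊕0⊕0⊕0⊕0⊕1 = 1
s4 (pos 4,5,6,7,12,13,14,15): 0⊕1⊕1⊕0⊕0⊕1⊕0⊕1 = 0
s8 (pos 8,9,10,11,12,13,14,15): 0⊕1⊕0⊕0⊕0⊕1⊕0⊕1 = 1
Syndrome s8…s1 = 1010 → error at position 10.
Flip position 10: 010011001000101 → 010011001100101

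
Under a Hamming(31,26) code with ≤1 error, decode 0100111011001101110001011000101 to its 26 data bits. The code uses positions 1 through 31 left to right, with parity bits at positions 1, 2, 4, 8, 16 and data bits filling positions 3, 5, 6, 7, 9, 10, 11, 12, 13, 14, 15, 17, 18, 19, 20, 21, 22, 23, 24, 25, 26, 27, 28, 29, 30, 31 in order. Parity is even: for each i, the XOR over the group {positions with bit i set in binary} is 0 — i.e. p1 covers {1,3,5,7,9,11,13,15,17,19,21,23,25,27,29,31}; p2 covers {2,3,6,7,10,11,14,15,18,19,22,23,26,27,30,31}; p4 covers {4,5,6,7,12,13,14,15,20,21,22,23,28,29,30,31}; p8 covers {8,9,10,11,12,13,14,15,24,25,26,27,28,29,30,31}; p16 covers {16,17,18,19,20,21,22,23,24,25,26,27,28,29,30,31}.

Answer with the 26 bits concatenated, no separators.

01111100110110001011000101

s1 (pos 1,3,5,7,9,11,13,15,17,19,21,23,25,27,29,31): 0⊕0⊕1⊕1⊕1⊕0⊕1⊕0⊕1⊕0⊕0⊕0⊕1⊕0⊕1⊕1 = 0
s2 (pos 2,3,6,7,10,11,14,15,18,19,22,23,26,27,30,31): 1⊕0⊕1⊕1⊕1⊕0⊕1⊕0⊕1⊕0⊕1⊕0⊕0⊕0⊕0⊕1 = 0
s4 (pos 4,5,6,7,12,13,14,15,20,21,22,23,28,29,30,31): 0⊕1⊕1⊕1⊕0⊕1⊕1⊕0⊕0⊕0⊕1⊕0⊕0⊕1⊕0⊕1 = 0
s8 (pos 8,9,10,11,12,13,14,15,24,25,26,27,28,29,30,31): 0⊕1⊕1⊕0⊕0⊕1⊕1⊕0⊕1⊕1⊕0⊕0⊕0⊕1⊕0⊕1 = 0
s16 (pos 16,17,18,19,20,21,22,23,24,25,26,27,28,29,30,31): 1⊕1⊕1⊕0⊕0⊕0⊕1⊕0⊕1⊕1⊕0⊕0⊕0⊕1⊕0⊕1 = 0
Syndrome s16…s1 = 00000 → no error.
Read data bits from positions 3,5,6,7,9,10,11,12,13,14,15,17,18,19,20,21,22,23,24,25,26,27,28,29,30,31: 01111100110110001011000101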